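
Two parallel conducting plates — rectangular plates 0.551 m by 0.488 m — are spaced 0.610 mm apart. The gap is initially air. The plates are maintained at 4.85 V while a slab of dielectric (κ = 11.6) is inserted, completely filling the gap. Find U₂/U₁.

Battery connected ⇒ V is held fixed.
C₂ = 11.6 C₁ and U = ½CV², so U₂/U₁ = C₂/C₁ = 11.6.

U₂/U₁ ≈ 11.6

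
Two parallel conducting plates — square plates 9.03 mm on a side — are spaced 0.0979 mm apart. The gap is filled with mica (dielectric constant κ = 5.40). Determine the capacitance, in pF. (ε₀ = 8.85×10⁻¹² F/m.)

C ≈ 39.8 pF

A = (9.03 mm)² = 8.15×10⁻⁵ m².
C = κε₀A/d = 5.40 × 8.85×10⁻¹² × 8.15×10⁻⁵ / 9.79×10⁻⁵ = 3.98×10⁻¹¹ F.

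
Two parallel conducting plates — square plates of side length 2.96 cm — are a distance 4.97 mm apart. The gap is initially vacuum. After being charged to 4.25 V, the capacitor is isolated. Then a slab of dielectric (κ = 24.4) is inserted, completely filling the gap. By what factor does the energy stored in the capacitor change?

U₂/U₁ ≈ 0.0410

Isolated ⇒ Q is held fixed.
C₂ = 24.4 C₁ and U = Q²/(2C), so U₂/U₁ = C₁/C₂ = 0.0410.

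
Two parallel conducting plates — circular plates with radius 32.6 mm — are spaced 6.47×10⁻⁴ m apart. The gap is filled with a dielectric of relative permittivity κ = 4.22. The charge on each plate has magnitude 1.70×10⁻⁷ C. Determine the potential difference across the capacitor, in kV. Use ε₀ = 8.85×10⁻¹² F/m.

0.882 kV

A = π(32.6 mm)² = 3.34×10⁻³ m².
C = κε₀A/d = 4.22 × 8.85×10⁻¹² × 3.34×10⁻³ / 6.47×10⁻⁴ = 1.93×10⁻¹⁰ F.
V = Q/C = 1.70×10⁻⁷ / 1.93×10⁻¹⁰ = 8.82×10² V.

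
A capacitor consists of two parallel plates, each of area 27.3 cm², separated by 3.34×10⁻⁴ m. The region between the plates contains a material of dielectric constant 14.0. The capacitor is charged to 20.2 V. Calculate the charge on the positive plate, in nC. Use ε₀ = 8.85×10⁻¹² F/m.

A = 27.3 cm² = 2.73×10⁻³ m².
C = κε₀A/d = 14.0 × 8.85×10⁻¹² × 2.73×10⁻³ / 3.34×10⁻⁴ = 1.01×10⁻⁹ F.
Q = CV = 1.01×10⁻⁹ × 20.2 = 2.05×10⁻⁸ C.

20.5 nC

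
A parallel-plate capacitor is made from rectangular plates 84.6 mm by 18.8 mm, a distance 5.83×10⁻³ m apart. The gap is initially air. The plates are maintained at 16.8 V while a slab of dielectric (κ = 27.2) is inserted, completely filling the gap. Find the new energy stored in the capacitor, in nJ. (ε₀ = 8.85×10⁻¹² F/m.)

A = 84.6 × 18.8 mm² = 1.59×10⁻³ m².
Initially C₁ = ε₀A/d = 8.85×10⁻¹² × 1.59×10⁻³ / 5.83×10⁻³ = 2.41×10⁻¹² F.
U₁ = 3.41×10⁻¹⁰ J.
Battery connected ⇒ V is held fixed. C₂ = 27.2 C₁ and U = ½CV², so U₂/U₁ = C₂/C₁ = 27.2.
U₂ = 27.2 × 3.41×10⁻¹⁰ = 9.27×10⁻⁹ J.

U ≈ 9.27 nJ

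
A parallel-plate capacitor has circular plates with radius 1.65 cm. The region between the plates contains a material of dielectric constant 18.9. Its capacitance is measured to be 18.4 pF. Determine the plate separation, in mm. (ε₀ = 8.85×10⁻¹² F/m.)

A = π(1.65 cm)² = 8.55×10⁻⁴ m².
d = κε₀A/C = 18.9 × 8.85×10⁻¹² × 8.55×10⁻⁴ / 1.84×10⁻¹¹ = 7.78×10⁻³ m.

7.78 mm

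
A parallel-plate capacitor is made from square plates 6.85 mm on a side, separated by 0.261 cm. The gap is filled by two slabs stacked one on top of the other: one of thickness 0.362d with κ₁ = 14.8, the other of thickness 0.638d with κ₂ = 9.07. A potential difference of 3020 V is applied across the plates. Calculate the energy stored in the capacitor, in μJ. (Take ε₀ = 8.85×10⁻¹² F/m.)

7.65 μJ

A = (6.85 mm)² = 4.69×10⁻⁵ m².
Stacked slabs ⇒ two capacitors in series, each with the full plate area.
C₁ = κ₁ε₀A/d₁ = 14.8 × 8.85×10⁻¹² × 4.69×10⁻⁵ / 9.45×10⁻⁴ = 6.50×10⁻¹² F.
C₂ = κ₂ε₀A/d₂ = 9.07 × 8.85×10⁻¹² × 4.69×10⁻⁵ / 1.67×10⁻³ = 2.26×10⁻¹² F.
C = (1/C₁ + 1/C₂)⁻¹ = 1.68×10⁻¹² F.
U = ½CV² = ½ × 1.68×10⁻¹² × (3020)² = 7.65×10⁻⁶ J.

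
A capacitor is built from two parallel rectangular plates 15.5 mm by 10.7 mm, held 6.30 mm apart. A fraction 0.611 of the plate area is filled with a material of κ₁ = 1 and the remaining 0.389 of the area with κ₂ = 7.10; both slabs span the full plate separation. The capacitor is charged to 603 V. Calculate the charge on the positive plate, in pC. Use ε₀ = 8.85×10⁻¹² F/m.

A = 15.5 × 10.7 mm² = 1.66×10⁻⁴ m².
Side-by-side slabs ⇒ two capacitors in parallel, each spanning the full gap.
C₁ = κ₁ε₀A₁/d = 1.00 × 8.85×10⁻¹² × 1.01×10⁻⁴ / 6.30×10⁻³ = 1.42×10⁻¹³ F.
C₂ = κ₂ε₀A₂/d = 7.10 × 8.85×10⁻¹² × 6.45×10⁻⁵ / 6.30×10⁻³ = 6.43×10⁻¹³ F.
C = C₁ + C₂ = 7.86×10⁻¹³ F.
Q = CV = 7.86×10⁻¹³ × 603 = 4.74×10⁻¹⁰ C.

Q ≈ 474 pC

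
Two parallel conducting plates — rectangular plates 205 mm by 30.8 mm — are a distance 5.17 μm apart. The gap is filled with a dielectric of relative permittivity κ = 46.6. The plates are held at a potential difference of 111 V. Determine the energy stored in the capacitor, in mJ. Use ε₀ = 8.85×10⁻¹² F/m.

A = 205 × 30.8 mm² = 6.31×10⁻³ m².
C = κε₀A/d = 46.6 × 8.85×10⁻¹² × 6.31×10⁻³ / 5.17×10⁻⁶ = 5.04×10⁻⁷ F.
U = ½CV² = ½ × 5.04×10⁻⁷ × (111)² = 3.10×10⁻³ J.

U ≈ 3.10 mJ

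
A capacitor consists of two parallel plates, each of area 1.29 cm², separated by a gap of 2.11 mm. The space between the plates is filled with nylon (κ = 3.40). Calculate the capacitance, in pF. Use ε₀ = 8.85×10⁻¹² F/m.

A = 1.29 cm² = 1.29×10⁻⁴ m².
C = κε₀A/d = 3.40 × 8.85×10⁻¹² × 1.29×10⁻⁴ / 2.11×10⁻³ = 1.84×10⁻¹² F.

C ≈ 1.84 pF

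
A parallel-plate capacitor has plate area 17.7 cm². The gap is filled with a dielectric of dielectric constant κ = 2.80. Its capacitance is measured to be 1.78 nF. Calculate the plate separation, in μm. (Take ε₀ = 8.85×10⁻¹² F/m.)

d ≈ 24.6 μm

A = 17.7 cm² = 1.77×10⁻³ m².
d = κε₀A/C = 2.80 × 8.85×10⁻¹² × 1.77×10⁻³ / 1.78×10⁻⁹ = 2.46×10⁻⁵ m.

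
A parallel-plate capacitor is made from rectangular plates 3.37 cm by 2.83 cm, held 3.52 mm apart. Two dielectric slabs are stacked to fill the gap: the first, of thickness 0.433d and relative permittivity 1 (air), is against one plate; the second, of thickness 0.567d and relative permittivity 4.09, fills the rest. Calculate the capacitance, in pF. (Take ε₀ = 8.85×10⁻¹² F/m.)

A = 3.37 × 2.83 cm² = 9.54×10⁻⁴ m².
Stacked slabs ⇒ two capacitors in series, each with the full plate area.
C₁ = κ₁ε₀A/d₁ = 1.00 × 8.85×10⁻¹² × 9.54×10⁻⁴ / 1.52×10⁻³ = 5.54×10⁻¹² F.
C₂ = κ₂ε₀A/d₂ = 4.09 × 8.85×10⁻¹² × 9.54×10⁻⁴ / 2.00×10⁻³ = 1.73×10⁻¹¹ F.
C = (1/C₁ + 1/C₂)⁻¹ = 4.19×10⁻¹² F.

C ≈ 4.19 pF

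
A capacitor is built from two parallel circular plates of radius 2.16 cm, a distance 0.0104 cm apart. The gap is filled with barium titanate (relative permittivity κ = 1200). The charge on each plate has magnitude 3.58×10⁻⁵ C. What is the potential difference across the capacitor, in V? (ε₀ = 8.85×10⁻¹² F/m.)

A = π(2.16 cm)² = 1.47×10⁻³ m².
C = κε₀A/d = 1200 × 8.85×10⁻¹² × 1.47×10⁻³ / 1.04×10⁻⁴ = 1.50×10⁻⁷ F.
V = Q/C = 3.58×10⁻⁵ / 1.50×10⁻⁷ = 2.39×10² V.

239 V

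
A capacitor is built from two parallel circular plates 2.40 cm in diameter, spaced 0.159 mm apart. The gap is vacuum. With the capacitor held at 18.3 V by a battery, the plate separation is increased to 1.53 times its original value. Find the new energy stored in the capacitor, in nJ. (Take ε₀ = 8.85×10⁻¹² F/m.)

U ≈ 2.76 nJ

A = π(2.40/2 cm)² = 4.52×10⁻⁴ m².
Initially C₁ = ε₀A/d = 8.85×10⁻¹² × 4.52×10⁻⁴ / 1.59×10⁻⁴ = 2.52×10⁻¹¹ F.
U₁ = 4.22×10⁻⁹ J.
Battery connected ⇒ V is held fixed. C₂ = 0.654 C₁ and U = ½CV², so U₂/U₁ = C₂/C₁ = 0.654.
U₂ = 0.654 × 4.22×10⁻⁹ = 2.76×10⁻⁹ J.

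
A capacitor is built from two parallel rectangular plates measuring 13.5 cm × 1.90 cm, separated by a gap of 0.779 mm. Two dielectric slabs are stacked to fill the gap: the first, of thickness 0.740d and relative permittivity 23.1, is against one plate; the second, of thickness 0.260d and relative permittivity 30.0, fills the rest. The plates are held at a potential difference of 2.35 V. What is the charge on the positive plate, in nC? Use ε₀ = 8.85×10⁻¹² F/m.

A = 13.5 × 1.90 cm² = 2.56×10⁻³ m².
Stacked slabs ⇒ two capacitors in series, each with the full plate area.
C₁ = κ₁ε₀A/d₁ = 23.1 × 8.85×10⁻¹² × 2.56×10⁻³ / 5.76×10⁻⁴ = 9.10×10⁻¹⁰ F.
C₂ = κ₂ε₀A/d₂ = 30.0 × 8.85×10⁻¹² × 2.56×10⁻³ / 2.03×10⁻⁴ = 3.36×10⁻⁹ F.
C = (1/C₁ + 1/C₂)⁻¹ = 7.16×10⁻¹⁰ F.
Q = CV = 7.16×10⁻¹⁰ × 2.35 = 1.68×10⁻⁹ C.

Q ≈ 1.68 nC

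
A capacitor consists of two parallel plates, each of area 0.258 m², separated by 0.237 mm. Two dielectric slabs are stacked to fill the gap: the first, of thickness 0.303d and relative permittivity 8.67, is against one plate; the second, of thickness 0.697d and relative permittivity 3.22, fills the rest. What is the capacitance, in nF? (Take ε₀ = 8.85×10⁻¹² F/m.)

Stacked slabs ⇒ two capacitors in series, each with the full plate area.
C₁ = κ₁ε₀A/d₁ = 8.67 × 8.85×10⁻¹² × 0.258 / 7.18×10⁻⁵ = 2.76×10⁻⁷ F.
C₂ = κ₂ε₀A/d₂ = 3.22 × 8.85×10⁻¹² × 0.258 / 1.65×10⁻⁴ = 4.45×10⁻⁸ F.
C = (1/C₁ + 1/C₂)⁻¹ = 3.83×10⁻⁸ F.

C ≈ 38.3 nF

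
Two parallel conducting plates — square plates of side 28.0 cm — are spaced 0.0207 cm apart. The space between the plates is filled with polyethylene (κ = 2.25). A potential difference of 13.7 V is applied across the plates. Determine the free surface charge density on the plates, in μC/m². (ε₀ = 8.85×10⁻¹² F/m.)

σ ≈ 1.32 μC/m²

A = (28.0 cm)² = 7.84×10⁻² m².
C = κε₀A/d = 2.25 × 8.85×10⁻¹² × 7.84×10⁻² / 2.07×10⁻⁴ = 7.54×10⁻⁹ F.
σ = Q/A = CV/A = 7.54×10⁻⁹ × 13.7 / 7.84×10⁻² = 1.32×10⁻⁶ C/m².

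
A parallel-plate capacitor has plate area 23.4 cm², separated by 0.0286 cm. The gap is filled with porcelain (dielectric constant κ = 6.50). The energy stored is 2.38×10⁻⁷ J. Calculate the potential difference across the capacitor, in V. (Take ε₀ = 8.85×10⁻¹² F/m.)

A = 23.4 cm² = 2.34×10⁻³ m².
C = κε₀A/d = 6.50 × 8.85×10⁻¹² × 2.34×10⁻³ / 2.86×10⁻⁴ = 4.71×10⁻¹⁰ F.
V = √(2U/C) = √(2 × 2.38×10⁻⁷ / 4.71×10⁻¹⁰) = 31.8 V.

31.8 V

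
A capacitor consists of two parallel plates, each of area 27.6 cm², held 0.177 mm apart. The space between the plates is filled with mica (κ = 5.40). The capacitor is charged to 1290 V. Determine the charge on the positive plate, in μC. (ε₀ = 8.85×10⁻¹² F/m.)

0.961 μC

A = 27.6 cm² = 2.76×10⁻³ m².
C = κε₀A/d = 5.40 × 8.85×10⁻¹² × 2.76×10⁻³ / 1.77×10⁻⁴ = 7.45×10⁻¹⁰ F.
Q = CV = 7.45×10⁻¹⁰ × 1290 = 9.61×10⁻⁷ C.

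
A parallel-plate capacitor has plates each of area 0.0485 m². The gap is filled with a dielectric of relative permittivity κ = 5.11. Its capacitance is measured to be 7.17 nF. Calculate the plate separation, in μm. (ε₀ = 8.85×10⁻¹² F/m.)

d ≈ 306 μm

d = κε₀A/C = 5.11 × 8.85×10⁻¹² × 4.85×10⁻² / 7.17×10⁻⁹ = 3.06×10⁻⁴ m.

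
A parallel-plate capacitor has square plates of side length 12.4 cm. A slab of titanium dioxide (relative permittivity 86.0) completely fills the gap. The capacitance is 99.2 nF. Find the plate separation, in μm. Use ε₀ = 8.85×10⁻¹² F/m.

d ≈ 118 μm

A = (12.4 cm)² = 1.54×10⁻² m².
d = κε₀A/C = 86.0 × 8.85×10⁻¹² × 1.54×10⁻² / 9.92×10⁻⁸ = 1.18×10⁻⁴ m.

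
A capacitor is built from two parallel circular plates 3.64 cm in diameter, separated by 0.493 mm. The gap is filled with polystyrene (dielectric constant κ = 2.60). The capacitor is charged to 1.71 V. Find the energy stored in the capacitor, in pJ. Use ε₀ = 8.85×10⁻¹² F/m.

A = π(3.64/2 cm)² = 1.04×10⁻³ m².
C = κε₀A/d = 2.60 × 8.85×10⁻¹² × 1.04×10⁻³ / 4.93×10⁻⁴ = 4.86×10⁻¹¹ F.
U = ½CV² = ½ × 4.86×10⁻¹¹ × (1.71)² = 7.10×10⁻¹¹ J.

U ≈ 71.0 pJ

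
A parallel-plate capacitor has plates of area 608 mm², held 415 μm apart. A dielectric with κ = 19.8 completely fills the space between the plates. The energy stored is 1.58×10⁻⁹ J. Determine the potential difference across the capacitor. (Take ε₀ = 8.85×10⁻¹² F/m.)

A = 608 mm² = 6.08×10⁻⁴ m².
C = κε₀A/d = 19.8 × 8.85×10⁻¹² × 6.08×10⁻⁴ / 4.15×10⁻⁴ = 2.57×10⁻¹⁰ F.
V = √(2U/C) = √(2 × 1.58×10⁻⁹ / 2.57×10⁻¹⁰) = 3.51 V.

V ≈ 3.51 V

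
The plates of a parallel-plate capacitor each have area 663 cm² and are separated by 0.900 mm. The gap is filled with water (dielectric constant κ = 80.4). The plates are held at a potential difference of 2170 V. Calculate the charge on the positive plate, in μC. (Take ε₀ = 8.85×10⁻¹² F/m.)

114 μC

A = 663 cm² = 6.63×10⁻² m².
C = κε₀A/d = 80.4 × 8.85×10⁻¹² × 6.63×10⁻² / 9.00×10⁻⁴ = 5.24×10⁻⁸ F.
Q = CV = 5.24×10⁻⁸ × 2170 = 1.14×10⁻⁴ C.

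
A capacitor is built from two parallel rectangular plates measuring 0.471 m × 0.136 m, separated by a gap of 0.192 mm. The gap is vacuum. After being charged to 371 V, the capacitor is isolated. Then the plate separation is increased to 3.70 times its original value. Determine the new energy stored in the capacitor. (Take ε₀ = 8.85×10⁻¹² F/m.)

0.752 mJ

A = 0.471 × 0.136 m² = 6.41×10⁻² m².
Initially C₁ = ε₀A/d = 8.85×10⁻¹² × 6.41×10⁻² / 1.92×10⁻⁴ = 2.95×10⁻⁹ F.
U₁ = 2.03×10⁻⁴ J.
Isolated ⇒ Q is held fixed. C₂ = 0.270 C₁ and U = Q²/(2C), so U₂/U₁ = C₁/C₂ = 3.70.
U₂ = 3.70 × 2.03×10⁻⁴ = 7.52×10⁻⁴ J.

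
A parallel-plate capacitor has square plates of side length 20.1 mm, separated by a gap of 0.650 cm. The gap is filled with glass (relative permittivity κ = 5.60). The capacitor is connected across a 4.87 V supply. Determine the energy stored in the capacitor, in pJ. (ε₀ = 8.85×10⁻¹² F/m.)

36.5 pJ

A = (20.1 mm)² = 4.04×10⁻⁴ m².
C = κε₀A/d = 5.60 × 8.85×10⁻¹² × 4.04×10⁻⁴ / 6.50×10⁻³ = 3.08×10⁻¹² F.
U = ½CV² = ½ × 3.08×10⁻¹² × (4.87)² = 3.65×10⁻¹¹ J.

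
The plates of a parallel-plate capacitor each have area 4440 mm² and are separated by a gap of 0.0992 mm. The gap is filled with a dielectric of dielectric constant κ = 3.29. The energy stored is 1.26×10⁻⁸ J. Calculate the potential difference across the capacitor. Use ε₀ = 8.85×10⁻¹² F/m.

V ≈ 4.40 V

A = 4440 mm² = 4.44×10⁻³ m².
C = κε₀A/d = 3.29 × 8.85×10⁻¹² × 4.44×10⁻³ / 9.92×10⁻⁵ = 1.30×10⁻⁹ F.
V = √(2U/C) = √(2 × 1.26×10⁻⁸ / 1.30×10⁻⁹) = 4.40 V.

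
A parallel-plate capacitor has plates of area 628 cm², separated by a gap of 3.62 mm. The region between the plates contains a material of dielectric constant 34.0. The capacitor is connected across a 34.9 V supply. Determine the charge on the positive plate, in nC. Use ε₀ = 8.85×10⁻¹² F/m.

A = 628 cm² = 6.28×10⁻² m².
C = κε₀A/d = 34.0 × 8.85×10⁻¹² × 6.28×10⁻² / 3.62×10⁻³ = 5.22×10⁻⁹ F.
Q = CV = 5.22×10⁻⁹ × 34.9 = 1.82×10⁻⁷ C.

Q ≈ 182 nC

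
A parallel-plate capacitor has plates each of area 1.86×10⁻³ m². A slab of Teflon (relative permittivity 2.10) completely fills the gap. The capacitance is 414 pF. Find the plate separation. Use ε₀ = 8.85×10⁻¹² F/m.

d ≈ 83.5 μm

d = κε₀A/C = 2.10 × 8.85×10⁻¹² × 1.86×10⁻³ / 4.14×10⁻¹⁰ = 8.35×10⁻⁵ m.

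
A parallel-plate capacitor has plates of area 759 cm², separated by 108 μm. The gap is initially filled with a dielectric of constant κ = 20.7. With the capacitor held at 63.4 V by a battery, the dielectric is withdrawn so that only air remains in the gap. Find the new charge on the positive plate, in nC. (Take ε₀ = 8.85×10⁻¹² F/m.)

A = 759 cm² = 7.59×10⁻² m².
Initially C₁ = κε₀A/d = 20.7 × 8.85×10⁻¹² × 7.59×10⁻² / 1.08×10⁻⁴ = 1.29×10⁻⁷ F.
Q₁ = 8.16×10⁻⁶ C.
Battery connected ⇒ V is held fixed. C₂ = 0.0483 C₁ and Q = CV, so Q₂/Q₁ = C₂/C₁ = 0.0483.
Q₂ = 0.0483 × 8.16×10⁻⁶ = 3.94×10⁻⁷ C.

Q ≈ 394 nC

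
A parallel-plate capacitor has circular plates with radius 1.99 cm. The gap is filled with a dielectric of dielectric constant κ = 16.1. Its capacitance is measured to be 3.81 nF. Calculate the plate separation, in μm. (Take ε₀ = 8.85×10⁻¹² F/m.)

d ≈ 46.5 μm

A = π(1.99 cm)² = 1.24×10⁻³ m².
d = κε₀A/C = 16.1 × 8.85×10⁻¹² × 1.24×10⁻³ / 3.81×10⁻⁹ = 4.65×10⁻⁵ m.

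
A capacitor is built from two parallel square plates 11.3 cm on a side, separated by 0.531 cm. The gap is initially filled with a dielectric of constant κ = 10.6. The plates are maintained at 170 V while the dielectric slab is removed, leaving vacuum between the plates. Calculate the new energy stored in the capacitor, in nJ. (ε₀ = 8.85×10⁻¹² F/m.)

U ≈ 308 nJ

A = (11.3 cm)² = 1.28×10⁻² m².
Initially C₁ = κε₀A/d = 10.6 × 8.85×10⁻¹² × 1.28×10⁻² / 5.31×10⁻³ = 2.26×10⁻¹⁰ F.
U₁ = 3.26×10⁻⁶ J.
Battery connected ⇒ V is held fixed. C₂ = 0.0943 C₁ and U = ½CV², so U₂/U₁ = C₂/C₁ = 0.0943.
U₂ = 0.0943 × 3.26×10⁻⁶ = 3.08×10⁻⁷ J.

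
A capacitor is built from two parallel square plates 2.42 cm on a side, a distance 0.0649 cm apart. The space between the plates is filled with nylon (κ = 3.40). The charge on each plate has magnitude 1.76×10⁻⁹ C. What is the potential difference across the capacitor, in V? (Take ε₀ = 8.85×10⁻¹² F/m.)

A = (2.42 cm)² = 5.86×10⁻⁴ m².
C = κε₀A/d = 3.40 × 8.85×10⁻¹² × 5.86×10⁻⁴ / 6.49×10⁻⁴ = 2.72×10⁻¹¹ F.
V = Q/C = 1.76×10⁻⁹ / 2.72×10⁻¹¹ = 64.8 V.

V ≈ 64.8 V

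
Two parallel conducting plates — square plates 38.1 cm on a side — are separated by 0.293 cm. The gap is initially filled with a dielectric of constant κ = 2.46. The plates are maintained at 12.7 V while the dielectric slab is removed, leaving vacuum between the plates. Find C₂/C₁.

C = κε₀A/d scales with κ, so C₂/C₁ = 1/κ = 1/2.46 = 0.407.

0.407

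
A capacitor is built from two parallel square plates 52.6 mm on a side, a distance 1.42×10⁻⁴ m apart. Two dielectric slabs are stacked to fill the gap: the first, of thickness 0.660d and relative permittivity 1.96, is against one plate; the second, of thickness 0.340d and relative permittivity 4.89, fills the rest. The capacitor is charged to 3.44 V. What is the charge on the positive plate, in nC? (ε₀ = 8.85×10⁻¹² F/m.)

Q ≈ 1.46 nC

A = (52.6 mm)² = 2.77×10⁻³ m².
Stacked slabs ⇒ two capacitors in series, each with the full plate area.
C₁ = κ₁ε₀A/d₁ = 1.96 × 8.85×10⁻¹² × 2.77×10⁻³ / 9.37×10⁻⁵ = 5.12×10⁻¹⁰ F.
C₂ = κ₂ε₀A/d₂ = 4.89 × 8.85×10⁻¹² × 2.77×10⁻³ / 4.83×10⁻⁵ = 2.48×10⁻⁹ F.
C = (1/C₁ + 1/C₂)⁻¹ = 4.24×10⁻¹⁰ F.
Q = CV = 4.24×10⁻¹⁰ × 3.44 = 1.46×10⁻⁹ C.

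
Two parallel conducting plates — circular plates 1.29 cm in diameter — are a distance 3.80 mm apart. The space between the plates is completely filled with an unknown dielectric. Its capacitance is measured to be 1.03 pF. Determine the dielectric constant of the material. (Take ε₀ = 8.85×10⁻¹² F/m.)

κ ≈ 3.38

A = π(1.29/2 cm)² = 1.31×10⁻⁴ m².
κ = Cd/(ε₀A) = 1.03×10⁻¹² × 3.80×10⁻³ / (8.85×10⁻¹² × 1.31×10⁻⁴) = 3.38.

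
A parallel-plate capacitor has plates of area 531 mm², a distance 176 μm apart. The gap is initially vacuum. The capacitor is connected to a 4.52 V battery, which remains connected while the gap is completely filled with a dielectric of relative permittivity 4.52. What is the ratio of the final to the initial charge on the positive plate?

Battery connected ⇒ V is held fixed.
C₂ = 4.52 C₁ and Q = CV, so Q₂/Q₁ = C₂/C₁ = 4.52.

Q₂/Q₁ ≈ 4.52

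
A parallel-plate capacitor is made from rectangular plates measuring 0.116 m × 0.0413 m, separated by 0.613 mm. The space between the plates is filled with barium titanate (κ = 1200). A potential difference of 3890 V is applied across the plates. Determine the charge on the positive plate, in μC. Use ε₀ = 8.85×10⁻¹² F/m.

Q ≈ 323 μC

A = 0.116 × 0.0413 m² = 4.79×10⁻³ m².
C = κε₀A/d = 1200 × 8.85×10⁻¹² × 4.79×10⁻³ / 6.13×10⁻⁴ = 8.30×10⁻⁸ F.
Q = CV = 8.30×10⁻⁸ × 3890 = 3.23×10⁻⁴ C.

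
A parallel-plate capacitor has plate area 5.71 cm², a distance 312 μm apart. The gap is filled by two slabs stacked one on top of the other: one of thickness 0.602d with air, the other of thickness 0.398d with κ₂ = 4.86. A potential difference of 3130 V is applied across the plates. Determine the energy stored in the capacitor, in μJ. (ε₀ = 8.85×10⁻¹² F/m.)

U ≈ 116 μJ

A = 5.71 cm² = 5.71×10⁻⁴ m².
Stacked slabs ⇒ two capacitors in series, each with the full plate area.
C₁ = κ₁ε₀A/d₁ = 1.00 × 8.85×10⁻¹² × 5.71×10⁻⁴ / 1.88×10⁻⁴ = 2.69×10⁻¹¹ F.
C₂ = κ₂ε₀A/d₂ = 4.86 × 8.85×10⁻¹² × 5.71×10⁻⁴ / 1.24×10⁻⁴ = 1.98×10⁻¹⁰ F.
C = (1/C₁ + 1/C₂)⁻¹ = 2.37×10⁻¹¹ F.
U = ½CV² = ½ × 2.37×10⁻¹¹ × (3130)² = 1.16×10⁻⁴ J.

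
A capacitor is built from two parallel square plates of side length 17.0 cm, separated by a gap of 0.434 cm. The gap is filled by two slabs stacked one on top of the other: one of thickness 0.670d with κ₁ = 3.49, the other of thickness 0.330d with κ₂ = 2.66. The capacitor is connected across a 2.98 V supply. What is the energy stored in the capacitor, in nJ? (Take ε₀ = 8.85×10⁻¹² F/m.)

A = (17.0 cm)² = 2.89×10⁻² m².
Stacked slabs ⇒ two capacitors in series, each with the full plate area.
C₁ = κ₁ε₀A/d₁ = 3.49 × 8.85×10⁻¹² × 2.89×10⁻² / 2.91×10⁻³ = 3.07×10⁻¹⁰ F.
C₂ = κ₂ε₀A/d₂ = 2.66 × 8.85×10⁻¹² × 2.89×10⁻² / 1.43×10⁻³ = 4.75×10⁻¹⁰ F.
C = (1/C₁ + 1/C₂)⁻¹ = 1.86×10⁻¹⁰ F.
U = ½CV² = ½ × 1.86×10⁻¹⁰ × (2.98)² = 8.28×10⁻¹⁰ J.

U ≈ 0.828 nJ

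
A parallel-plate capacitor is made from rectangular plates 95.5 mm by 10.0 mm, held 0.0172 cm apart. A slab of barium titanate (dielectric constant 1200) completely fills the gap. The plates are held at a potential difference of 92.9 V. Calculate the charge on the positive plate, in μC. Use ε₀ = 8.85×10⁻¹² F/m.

A = 95.5 × 10.0 mm² = 9.55×10⁻⁴ m².
C = κε₀A/d = 1200 × 8.85×10⁻¹² × 9.55×10⁻⁴ / 1.72×10⁻⁴ = 5.90×10⁻⁸ F.
Q = CV = 5.90×10⁻⁸ × 92.9 = 5.48×10⁻⁶ C.

5.48 μC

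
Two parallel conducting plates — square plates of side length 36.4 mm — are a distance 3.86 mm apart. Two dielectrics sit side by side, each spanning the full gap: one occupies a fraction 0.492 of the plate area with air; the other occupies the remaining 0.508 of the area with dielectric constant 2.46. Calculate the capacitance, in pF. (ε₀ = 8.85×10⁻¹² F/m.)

C ≈ 5.29 pF

A = (36.4 mm)² = 1.32×10⁻³ m².
Side-by-side slabs ⇒ two capacitors in parallel, each spanning the full gap.
C₁ = κ₁ε₀A₁/d = 1.00 × 8.85×10⁻¹² × 6.52×10⁻⁴ / 3.86×10⁻³ = 1.49×10⁻¹² F.
C₂ = κ₂ε₀A₂/d = 2.46 × 8.85×10⁻¹² × 6.73×10⁻⁴ / 3.86×10⁻³ = 3.80×10⁻¹² F.
C = C₁ + C₂ = 5.29×10⁻¹² F.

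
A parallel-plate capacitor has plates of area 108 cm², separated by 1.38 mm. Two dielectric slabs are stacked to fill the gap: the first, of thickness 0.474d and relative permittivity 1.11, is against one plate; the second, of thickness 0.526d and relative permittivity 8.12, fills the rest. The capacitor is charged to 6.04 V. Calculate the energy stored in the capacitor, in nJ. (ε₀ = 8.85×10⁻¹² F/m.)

A = 108 cm² = 1.08×10⁻² m².
Stacked slabs ⇒ two capacitors in series, each with the full plate area.
C₁ = κ₁ε₀A/d₁ = 1.11 × 8.85×10⁻¹² × 1.08×10⁻² / 6.54×10⁻⁴ = 1.62×10⁻¹⁰ F.
C₂ = κ₂ε₀A/d₂ = 8.12 × 8.85×10⁻¹² × 1.08×10⁻² / 7.26×10⁻⁴ = 1.07×10⁻⁹ F.
C = (1/C₁ + 1/C₂)⁻¹ = 1.41×10⁻¹⁰ F.
U = ½CV² = ½ × 1.41×10⁻¹⁰ × (6.04)² = 2.57×10⁻⁹ J.

U ≈ 2.57 nJ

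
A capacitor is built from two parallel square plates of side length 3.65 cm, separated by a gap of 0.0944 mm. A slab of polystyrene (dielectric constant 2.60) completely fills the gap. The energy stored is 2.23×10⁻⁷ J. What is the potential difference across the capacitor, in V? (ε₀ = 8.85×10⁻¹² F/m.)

A = (3.65 cm)² = 1.33×10⁻³ m².
C = κε₀A/d = 2.60 × 8.85×10⁻¹² × 1.33×10⁻³ / 9.44×10⁻⁵ = 3.25×10⁻¹⁰ F.
V = √(2U/C) = √(2 × 2.23×10⁻⁷ / 3.25×10⁻¹⁰) = 37.1 V.

37.1 V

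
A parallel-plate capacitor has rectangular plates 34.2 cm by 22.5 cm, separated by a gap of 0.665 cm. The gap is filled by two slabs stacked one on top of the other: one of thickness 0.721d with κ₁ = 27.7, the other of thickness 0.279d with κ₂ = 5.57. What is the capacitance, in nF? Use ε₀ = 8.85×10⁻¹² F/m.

A = 34.2 × 22.5 cm² = 7.70×10⁻² m².
Stacked slabs ⇒ two capacitors in series, each with the full plate area.
C₁ = κ₁ε₀A/d₁ = 27.7 × 8.85×10⁻¹² × 7.70×10⁻² / 4.79×10⁻³ = 3.93×10⁻⁹ F.
C₂ = κ₂ε₀A/d₂ = 5.57 × 8.85×10⁻¹² × 7.70×10⁻² / 1.86×10⁻³ = 2.04×10⁻⁹ F.
C = (1/C₁ + 1/C₂)⁻¹ = 1.35×10⁻⁹ F.

C ≈ 1.35 nF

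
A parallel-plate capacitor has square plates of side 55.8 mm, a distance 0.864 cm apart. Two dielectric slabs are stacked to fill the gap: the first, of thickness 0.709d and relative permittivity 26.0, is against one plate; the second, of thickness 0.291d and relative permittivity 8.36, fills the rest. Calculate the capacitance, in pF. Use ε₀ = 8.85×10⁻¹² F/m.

51.4 pF

A = (55.8 mm)² = 3.11×10⁻³ m².
Stacked slabs ⇒ two capacitors in series, each with the full plate area.
C₁ = κ₁ε₀A/d₁ = 26.0 × 8.85×10⁻¹² × 3.11×10⁻³ / 6.13×10⁻³ = 1.17×10⁻¹⁰ F.
C₂ = κ₂ε₀A/d₂ = 8.36 × 8.85×10⁻¹² × 3.11×10⁻³ / 2.51×10⁻³ = 9.16×10⁻¹¹ F.
C = (1/C₁ + 1/C₂)⁻¹ = 5.14×10⁻¹¹ F.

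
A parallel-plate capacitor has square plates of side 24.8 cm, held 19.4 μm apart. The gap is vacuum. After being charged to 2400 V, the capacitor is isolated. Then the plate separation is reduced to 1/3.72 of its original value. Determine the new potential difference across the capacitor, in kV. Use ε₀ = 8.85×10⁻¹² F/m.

V ≈ 0.645 kV

A = (24.8 cm)² = 6.15×10⁻² m².
Initially C₁ = ε₀A/d = 8.85×10⁻¹² × 6.15×10⁻² / 1.94×10⁻⁵ = 2.81×10⁻⁸ F.
V₁ = 2.40×10³ V.
Isolated ⇒ Q is held fixed. C₂ = 3.72 C₁ and V = Q/C, so V₂/V₁ = C₁/C₂ = 0.269.
V₂ = 0.269 × 2.40×10³ = 6.45×10² V.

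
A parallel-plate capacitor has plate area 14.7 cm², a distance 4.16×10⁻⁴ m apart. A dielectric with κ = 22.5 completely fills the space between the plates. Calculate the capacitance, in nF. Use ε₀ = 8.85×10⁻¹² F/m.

A = 14.7 cm² = 1.47×10⁻³ m².
C = κε₀A/d = 22.5 × 8.85×10⁻¹² × 1.47×10⁻³ / 4.16×10⁻⁴ = 7.04×10⁻¹⁰ F.

C ≈ 0.704 nF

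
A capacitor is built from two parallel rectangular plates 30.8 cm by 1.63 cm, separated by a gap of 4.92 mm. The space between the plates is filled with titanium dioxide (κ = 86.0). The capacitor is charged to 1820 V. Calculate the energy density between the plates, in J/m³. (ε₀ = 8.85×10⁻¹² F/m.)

E = V/d = 1820 / 4.92×10⁻³ = 3.70×10⁵ V/m.
u = ½κε₀E² = ½ × 86.0 × 8.85×10⁻¹² × (3.70×10⁵)² = 52.1 J/m³.

52.1 J/m³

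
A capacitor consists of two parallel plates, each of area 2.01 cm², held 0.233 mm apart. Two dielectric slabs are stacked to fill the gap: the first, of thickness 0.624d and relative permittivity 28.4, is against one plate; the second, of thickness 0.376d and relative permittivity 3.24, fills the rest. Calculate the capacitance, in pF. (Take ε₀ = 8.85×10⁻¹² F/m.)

A = 2.01 cm² = 2.01×10⁻⁴ m².
Stacked slabs ⇒ two capacitors in series, each with the full plate area.
C₁ = κ₁ε₀A/d₁ = 28.4 × 8.85×10⁻¹² × 2.01×10⁻⁴ / 1.45×10⁻⁴ = 3.47×10⁻¹⁰ F.
C₂ = κ₂ε₀A/d₂ = 3.24 × 8.85×10⁻¹² × 2.01×10⁻⁴ / 8.76×10⁻⁵ = 6.58×10⁻¹¹ F.
C = (1/C₁ + 1/C₂)⁻¹ = 5.53×10⁻¹¹ F.

C ≈ 55.3 pF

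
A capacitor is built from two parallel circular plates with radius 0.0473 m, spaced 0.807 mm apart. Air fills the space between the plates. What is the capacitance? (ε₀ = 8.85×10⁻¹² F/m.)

C ≈ 77.1 pF

A = π(0.0473 m)² = 7.03×10⁻³ m².
C = ε₀A/d = 8.85×10⁻¹² × 7.03×10⁻³ / 8.07×10⁻⁴ = 7.71×10⁻¹¹ F.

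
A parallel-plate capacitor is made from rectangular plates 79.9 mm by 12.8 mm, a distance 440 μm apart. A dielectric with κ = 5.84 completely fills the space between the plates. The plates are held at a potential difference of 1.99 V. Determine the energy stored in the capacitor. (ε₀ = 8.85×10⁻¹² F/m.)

238 pJ

A = 79.9 × 12.8 mm² = 1.02×10⁻³ m².
C = κε₀A/d = 5.84 × 8.85×10⁻¹² × 1.02×10⁻³ / 4.40×10⁻⁴ = 1.20×10⁻¹⁰ F.
U = ½CV² = ½ × 1.20×10⁻¹⁰ × (1.99)² = 2.38×10⁻¹⁰ J.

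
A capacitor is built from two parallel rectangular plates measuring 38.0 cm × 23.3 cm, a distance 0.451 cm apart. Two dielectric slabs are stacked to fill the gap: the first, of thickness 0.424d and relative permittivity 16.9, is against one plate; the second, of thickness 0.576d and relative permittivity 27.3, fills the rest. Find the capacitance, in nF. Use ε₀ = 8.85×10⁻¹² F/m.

C ≈ 3.76 nF

A = 38.0 × 23.3 cm² = 8.85×10⁻² m².
Stacked slabs ⇒ two capacitors in series, each with the full plate area.
C₁ = κ₁ε₀A/d₁ = 16.9 × 8.85×10⁻¹² × 8.85×10⁻² / 1.91×10⁻³ = 6.93×10⁻⁹ F.
C₂ = κ₂ε₀A/d₂ = 27.3 × 8.85×10⁻¹² × 8.85×10⁻² / 2.60×10⁻³ = 8.23×10⁻⁹ F.
C = (1/C₁ + 1/C₂)⁻¹ = 3.76×10⁻⁹ F.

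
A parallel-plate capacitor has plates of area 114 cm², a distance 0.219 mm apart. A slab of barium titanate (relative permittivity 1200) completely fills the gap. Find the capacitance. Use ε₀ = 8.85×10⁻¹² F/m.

A = 114 cm² = 1.14×10⁻² m².
C = κε₀A/d = 1200 × 8.85×10⁻¹² × 1.14×10⁻² / 2.19×10⁻⁴ = 5.53×10⁻⁷ F.

0.553 μF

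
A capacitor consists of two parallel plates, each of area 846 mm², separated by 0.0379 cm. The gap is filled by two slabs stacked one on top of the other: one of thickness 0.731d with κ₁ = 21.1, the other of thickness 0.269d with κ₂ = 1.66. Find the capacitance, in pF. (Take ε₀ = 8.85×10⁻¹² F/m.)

A = 846 mm² = 8.46×10⁻⁴ m².
Stacked slabs ⇒ two capacitors in series, each with the full plate area.
C₁ = κ₁ε₀A/d₁ = 21.1 × 8.85×10⁻¹² × 8.46×10⁻⁴ / 2.77×10⁻⁴ = 5.70×10⁻¹⁰ F.
C₂ = κ₂ε₀A/d₂ = 1.66 × 8.85×10⁻¹² × 8.46×10⁻⁴ / 1.02×10⁻⁴ = 1.22×10⁻¹⁰ F.
C = (1/C₁ + 1/C₂)⁻¹ = 1.00×10⁻¹⁰ F.

C ≈ 100 pF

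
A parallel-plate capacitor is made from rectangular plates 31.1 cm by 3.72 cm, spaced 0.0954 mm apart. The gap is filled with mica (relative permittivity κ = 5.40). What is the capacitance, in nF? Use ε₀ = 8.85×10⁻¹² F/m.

C ≈ 5.80 nF

A = 31.1 × 3.72 cm² = 1.16×10⁻² m².
C = κε₀A/d = 5.40 × 8.85×10⁻¹² × 1.16×10⁻² / 9.54×10⁻⁵ = 5.80×10⁻⁹ F.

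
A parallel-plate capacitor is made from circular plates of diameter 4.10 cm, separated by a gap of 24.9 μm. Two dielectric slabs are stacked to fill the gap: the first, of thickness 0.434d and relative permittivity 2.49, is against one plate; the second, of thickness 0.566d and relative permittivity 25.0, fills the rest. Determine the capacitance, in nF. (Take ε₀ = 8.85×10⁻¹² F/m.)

A = π(4.10/2 cm)² = 1.32×10⁻³ m².
Stacked slabs ⇒ two capacitors in series, each with the full plate area.
C₁ = κ₁ε₀A/d₁ = 2.49 × 8.85×10⁻¹² × 1.32×10⁻³ / 1.08×10⁻⁵ = 2.69×10⁻⁹ F.
C₂ = κ₂ε₀A/d₂ = 25.0 × 8.85×10⁻¹² × 1.32×10⁻³ / 1.41×10⁻⁵ = 2.07×10⁻⁸ F.
C = (1/C₁ + 1/C₂)⁻¹ = 2.38×10⁻⁹ F.

2.38 nF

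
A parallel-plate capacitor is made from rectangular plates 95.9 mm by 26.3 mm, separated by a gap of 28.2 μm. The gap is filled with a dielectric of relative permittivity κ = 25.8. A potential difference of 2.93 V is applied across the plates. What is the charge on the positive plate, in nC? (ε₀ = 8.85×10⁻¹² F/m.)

A = 95.9 × 26.3 mm² = 2.52×10⁻³ m².
C = κε₀A/d = 25.8 × 8.85×10⁻¹² × 2.52×10⁻³ / 2.82×10⁻⁵ = 2.04×10⁻⁸ F.
Q = CV = 2.04×10⁻⁸ × 2.93 = 5.98×10⁻⁸ C.

Q ≈ 59.8 nC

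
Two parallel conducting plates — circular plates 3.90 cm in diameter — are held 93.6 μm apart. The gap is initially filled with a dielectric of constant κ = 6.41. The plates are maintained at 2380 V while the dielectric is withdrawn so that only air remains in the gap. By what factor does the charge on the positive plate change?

Q₂/Q₁ ≈ 0.156

Battery connected ⇒ V is held fixed.
C₂ = 0.156 C₁ and Q = CV, so Q₂/Q₁ = C₂/C₁ = 0.156.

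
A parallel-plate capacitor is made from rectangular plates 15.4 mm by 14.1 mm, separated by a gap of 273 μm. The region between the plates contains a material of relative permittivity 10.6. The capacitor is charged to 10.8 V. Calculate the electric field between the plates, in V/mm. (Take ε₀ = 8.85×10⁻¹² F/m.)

E ≈ 39.6 V/mm

E = V/d = 10.8 / 2.73×10⁻⁴ = 3.96×10⁴ V/m.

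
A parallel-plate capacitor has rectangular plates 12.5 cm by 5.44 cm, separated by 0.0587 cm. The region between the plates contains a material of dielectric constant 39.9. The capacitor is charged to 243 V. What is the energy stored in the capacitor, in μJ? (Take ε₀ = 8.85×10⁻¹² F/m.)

A = 12.5 × 5.44 cm² = 6.80×10⁻³ m².
C = κε₀A/d = 39.9 × 8.85×10⁻¹² × 6.80×10⁻³ / 5.87×10⁻⁴ = 4.09×10⁻⁹ F.
U = ½CV² = ½ × 4.09×10⁻⁹ × (243)² = 1.21×10⁻⁴ J.

U ≈ 121 μJ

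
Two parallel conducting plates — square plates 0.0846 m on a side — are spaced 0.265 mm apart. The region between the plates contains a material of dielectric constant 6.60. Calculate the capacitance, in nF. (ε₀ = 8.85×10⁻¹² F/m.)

A = (0.0846 m)² = 7.16×10⁻³ m².
C = κε₀A/d = 6.60 × 8.85×10⁻¹² × 7.16×10⁻³ / 2.65×10⁻⁴ = 1.58×10⁻⁹ F.

1.58 nF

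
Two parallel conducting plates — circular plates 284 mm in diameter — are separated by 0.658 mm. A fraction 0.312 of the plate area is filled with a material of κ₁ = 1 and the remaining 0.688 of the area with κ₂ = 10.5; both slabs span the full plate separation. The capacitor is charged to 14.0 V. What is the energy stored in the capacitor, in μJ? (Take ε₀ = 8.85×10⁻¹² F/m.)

0.629 μJ

A = π(284/2 mm)² = 6.33×10⁻² m².
Side-by-side slabs ⇒ two capacitors in parallel, each spanning the full gap.
C₁ = κ₁ε₀A₁/d = 1.00 × 8.85×10⁻¹² × 1.98×10⁻² / 6.58×10⁻⁴ = 2.66×10⁻¹⁰ F.
C₂ = κ₂ε₀A₂/d = 10.5 × 8.85×10⁻¹² × 4.36×10⁻² / 6.58×10⁻⁴ = 6.15×10⁻⁹ F.
C = C₁ + C₂ = 6.42×10⁻⁹ F.
U = ½CV² = ½ × 6.42×10⁻⁹ × (14.0)² = 6.29×10⁻⁷ J.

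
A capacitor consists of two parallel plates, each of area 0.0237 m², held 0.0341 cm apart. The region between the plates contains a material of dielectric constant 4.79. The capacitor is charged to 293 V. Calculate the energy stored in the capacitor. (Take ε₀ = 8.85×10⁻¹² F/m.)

U ≈ 126 μJ

C = κε₀A/d = 4.79 × 8.85×10⁻¹² × 2.37×10⁻² / 3.41×10⁻⁴ = 2.95×10⁻⁹ F.
U = ½CV² = ½ × 2.95×10⁻⁹ × (293)² = 1.26×10⁻⁴ J.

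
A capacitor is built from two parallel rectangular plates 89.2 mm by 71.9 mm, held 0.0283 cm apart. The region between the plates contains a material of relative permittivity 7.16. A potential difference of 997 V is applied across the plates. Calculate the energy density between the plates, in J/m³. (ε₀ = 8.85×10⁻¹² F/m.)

E = V/d = 997 / 2.83×10⁻⁴ = 3.52×10⁶ V/m.
u = ½κε₀E² = ½ × 7.16 × 8.85×10⁻¹² × (3.52×10⁶)² = 3.93×10² J/m³.

393 J/m³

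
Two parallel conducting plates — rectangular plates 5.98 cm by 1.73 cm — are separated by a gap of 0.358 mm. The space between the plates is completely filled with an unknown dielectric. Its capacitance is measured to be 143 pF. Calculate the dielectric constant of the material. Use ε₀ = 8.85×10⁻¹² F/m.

A = 5.98 × 1.73 cm² = 1.03×10⁻³ m².
κ = Cd/(ε₀A) = 1.43×10⁻¹⁰ × 3.58×10⁻⁴ / (8.85×10⁻¹² × 1.03×10⁻³) = 5.59.

5.59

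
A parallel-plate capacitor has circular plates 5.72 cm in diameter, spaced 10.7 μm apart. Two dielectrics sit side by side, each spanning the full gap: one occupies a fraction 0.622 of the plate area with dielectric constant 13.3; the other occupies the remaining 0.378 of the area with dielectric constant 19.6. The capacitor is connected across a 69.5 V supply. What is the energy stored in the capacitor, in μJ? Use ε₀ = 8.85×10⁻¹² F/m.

A = π(5.72/2 cm)² = 2.57×10⁻³ m².
Side-by-side slabs ⇒ two capacitors in parallel, each spanning the full gap.
C₁ = κ₁ε₀A₁/d = 13.3 × 8.85×10⁻¹² × 1.60×10⁻³ / 1.07×10⁻⁵ = 1.76×10⁻⁸ F.
C₂ = κ₂ε₀A₂/d = 19.6 × 8.85×10⁻¹² × 9.71×10⁻⁴ / 1.07×10⁻⁵ = 1.57×10⁻⁸ F.
C = C₁ + C₂ = 3.33×10⁻⁸ F.
U = ½CV² = ½ × 3.33×10⁻⁸ × (69.5)² = 8.05×10⁻⁵ J.

80.5 μJ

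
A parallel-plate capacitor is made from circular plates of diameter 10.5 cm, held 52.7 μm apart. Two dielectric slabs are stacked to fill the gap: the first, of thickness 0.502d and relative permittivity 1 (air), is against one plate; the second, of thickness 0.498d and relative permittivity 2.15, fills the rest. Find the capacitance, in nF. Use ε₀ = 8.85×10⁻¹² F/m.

1.98 nF

A = π(10.5/2 cm)² = 8.66×10⁻³ m².
Stacked slabs ⇒ two capacitors in series, each with the full plate area.
C₁ = κ₁ε₀A/d₁ = 1.00 × 8.85×10⁻¹² × 8.66×10⁻³ / 2.65×10⁻⁵ = 2.90×10⁻⁹ F.
C₂ = κ₂ε₀A/d₂ = 2.15 × 8.85×10⁻¹² × 8.66×10⁻³ / 2.62×10⁻⁵ = 6.28×10⁻⁹ F.
C = (1/C₁ + 1/C₂)⁻¹ = 1.98×10⁻⁹ F.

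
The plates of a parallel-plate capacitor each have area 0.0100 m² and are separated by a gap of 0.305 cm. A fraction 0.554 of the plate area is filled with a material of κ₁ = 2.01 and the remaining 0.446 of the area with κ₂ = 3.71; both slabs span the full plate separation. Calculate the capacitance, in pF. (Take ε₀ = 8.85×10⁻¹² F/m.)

C ≈ 80.3 pF

Side-by-side slabs ⇒ two capacitors in parallel, each spanning the full gap.
C₁ = κ₁ε₀A₁/d = 2.01 × 8.85×10⁻¹² × 5.54×10⁻³ / 3.05×10⁻³ = 3.23×10⁻¹¹ F.
C₂ = κ₂ε₀A₂/d = 3.71 × 8.85×10⁻¹² × 4.46×10⁻³ / 3.05×10⁻³ = 4.80×10⁻¹¹ F.
C = C₁ + C₂ = 8.03×10⁻¹¹ F.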